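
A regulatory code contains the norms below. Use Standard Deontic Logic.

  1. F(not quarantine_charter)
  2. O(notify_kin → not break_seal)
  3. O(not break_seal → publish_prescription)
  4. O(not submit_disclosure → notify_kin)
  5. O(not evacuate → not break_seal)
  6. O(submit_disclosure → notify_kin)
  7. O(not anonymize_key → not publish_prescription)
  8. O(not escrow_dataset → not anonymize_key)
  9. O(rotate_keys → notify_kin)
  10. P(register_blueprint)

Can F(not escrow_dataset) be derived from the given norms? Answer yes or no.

Yes

Premises 4 and 6 are O(not submit_disclosure → notify_kin) and O(submit_disclosure → notify_kin); every ideal world satisfies not submit_disclosure or submit_disclosure, so in either case notify_kin holds — hence O(notify_kin).
Applying K to premise 2 (O(notify_kin → not break_seal)) and O(notify_kin) yields O(not break_seal).
Premise 3 is O(not break_seal → publish_prescription); since O(not break_seal), deontic closure gives O(publish_prescription).
The contrapositive of premise 7 (O(not anonymize_key → not publish_prescription)) is O(publish_prescription → anonymize_key), and O(publish_prescription) is already established, so O(anonymize_key).
Premise 8, O(not escrow_dataset → not anonymize_key), contraposes to O(anonymize_key → escrow_dataset); with O(anonymize_key) we get O(escrow_dataset).
Premises 1, 5, 9, 10 do not contribute to this derivation.
So O(escrow_dataset) holds, i.e. F(not escrow_dataset). The claim follows.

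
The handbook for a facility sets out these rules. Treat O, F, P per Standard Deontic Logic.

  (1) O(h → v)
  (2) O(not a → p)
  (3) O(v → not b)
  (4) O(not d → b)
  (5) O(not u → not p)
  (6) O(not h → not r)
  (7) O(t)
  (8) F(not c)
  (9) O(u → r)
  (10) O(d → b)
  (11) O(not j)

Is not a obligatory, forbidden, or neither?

By case analysis on d: premise 10 gives O(d → b) and premise 4 gives O(not d → b), so O(b) either way.
Premise 3 is O(v → not b); contrapositively O(b → not v). Since O(b) holds, K gives O(not v).
Premise 1 is O(h → v); contrapositively O(not v → not h). Since O(not v) holds, K gives O(not h).
Applying K to premise 6 (O(not h → not r)) and O(not h) yields O(not r).
The contrapositive of premise 9 (O(u → r)) is O(not r → not u), and O(not r) is already established, so O(not u).
From O(not u) and premise 5, O(not u → not p), we obtain O(not p).
Premise 2 is O(not a → p); contrapositively O(not p → a). Since O(not p) holds, K gives O(a).
Premises 7, 8, 11 do not contribute to this derivation.
Thus O(a), which is F(not a): not a is forbidden.

Forbidden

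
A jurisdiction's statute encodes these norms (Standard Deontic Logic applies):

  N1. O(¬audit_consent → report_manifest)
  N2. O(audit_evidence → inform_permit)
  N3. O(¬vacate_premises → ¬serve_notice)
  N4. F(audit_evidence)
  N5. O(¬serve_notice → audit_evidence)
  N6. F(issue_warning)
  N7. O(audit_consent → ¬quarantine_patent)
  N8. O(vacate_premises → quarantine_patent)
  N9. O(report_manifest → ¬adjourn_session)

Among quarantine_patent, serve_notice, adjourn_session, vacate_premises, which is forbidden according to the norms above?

adjourn_session

Premise 4, F(audit_evidence), is equivalent to O(¬audit_evidence).
Premise 5 is O(¬serve_notice → audit_evidence); contrapositively O(¬audit_evidence → serve_notice). Since O(¬audit_evidence) holds, K gives O(serve_notice).
Premise 3 is O(¬vacate_premises → ¬serve_notice); contrapositively O(serve_notice → vacate_premises). Since O(serve_notice) holds, K gives O(vacate_premises).
With premise 8, O(vacate_premises → quarantine_patent), the K-axiom yields O(quarantine_patent).
Premise 7 is O(audit_consent → ¬quarantine_patent); contrapositively O(quarantine_patent → ¬audit_consent). Since O(quarantine_patent) holds, K gives O(¬audit_consent).
Applying K to premise 1 (O(¬audit_consent → report_manifest)) and O(¬audit_consent) yields O(report_manifest).
From O(report_manifest) and premise 9, O(report_manifest → ¬adjourn_session), we obtain O(¬adjourn_session).
So O(¬adjourn_session) holds, i.e. adjourn_session is forbidden. None of the other listed options is forbidden under the premises.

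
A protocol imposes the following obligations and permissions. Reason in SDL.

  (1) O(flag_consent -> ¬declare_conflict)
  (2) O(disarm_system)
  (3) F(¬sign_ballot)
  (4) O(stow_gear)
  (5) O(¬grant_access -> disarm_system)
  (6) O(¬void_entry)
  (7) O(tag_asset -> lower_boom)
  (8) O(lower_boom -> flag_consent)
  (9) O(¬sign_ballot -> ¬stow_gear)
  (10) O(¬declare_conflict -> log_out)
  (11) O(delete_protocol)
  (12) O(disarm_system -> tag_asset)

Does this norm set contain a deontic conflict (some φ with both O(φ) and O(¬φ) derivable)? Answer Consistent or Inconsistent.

Consistent

Premise 9 is O(¬sign_ballot -> ¬stow_gear), but O(¬sign_ballot) is not derivable from the premises, so it does not yield O(¬stow_gear).
So O(¬stow_gear) is not derivable, and the apparent clash with O(stow_gear) does not arise.
A world satisfying every obligation exists (e.g. declare_conflict=false, delete_protocol=true, disarm_system=true, flag_consent=true, grant_access=false, log_out=true, lower_boom=true, sign_ballot=true, stow_gear=true, tag_asset=true, void_entry=false); no atom is both obligatory and forbidden, so the set is consistent.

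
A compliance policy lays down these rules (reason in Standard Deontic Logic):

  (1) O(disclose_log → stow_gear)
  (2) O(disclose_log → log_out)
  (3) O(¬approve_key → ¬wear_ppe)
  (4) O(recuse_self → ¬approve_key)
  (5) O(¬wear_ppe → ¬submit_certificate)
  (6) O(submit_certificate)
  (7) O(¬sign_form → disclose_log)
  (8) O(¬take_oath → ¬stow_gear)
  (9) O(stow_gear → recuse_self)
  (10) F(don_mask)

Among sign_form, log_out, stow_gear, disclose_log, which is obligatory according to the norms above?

From premise 6 we have O(submit_certificate).
Premise 5, O(¬wear_ppe → ¬submit_certificate), contraposes to O(submit_certificate → wear_ppe); with O(submit_certificate) we get O(wear_ppe).
The contrapositive of premise 3 (O(¬approve_key → ¬wear_ppe)) is O(wear_ppe → approve_key), and O(wear_ppe) is already established, so O(approve_key).
Premise 4 is O(recuse_self → ¬approve_key); contrapositively O(approve_key → ¬recuse_self). Since O(approve_key) holds, K gives O(¬recuse_self).
The contrapositive of premise 9 (O(stow_gear → recuse_self)) is O(¬recuse_self → ¬stow_gear), and O(¬recuse_self) is already established, so O(¬stow_gear).
The contrapositive of premise 1 (O(disclose_log → stow_gear)) is O(¬stow_gear → ¬disclose_log), and O(¬stow_gear) is already established, so O(¬disclose_log).
The contrapositive of premise 7 (O(¬sign_form → disclose_log)) is O(¬disclose_log → sign_form), and O(¬disclose_log) is already established, so O(sign_form).
So O(sign_form) holds — sign_form is obligatory. None of the other listed options is made obligatory by any chain of premises.

sign_form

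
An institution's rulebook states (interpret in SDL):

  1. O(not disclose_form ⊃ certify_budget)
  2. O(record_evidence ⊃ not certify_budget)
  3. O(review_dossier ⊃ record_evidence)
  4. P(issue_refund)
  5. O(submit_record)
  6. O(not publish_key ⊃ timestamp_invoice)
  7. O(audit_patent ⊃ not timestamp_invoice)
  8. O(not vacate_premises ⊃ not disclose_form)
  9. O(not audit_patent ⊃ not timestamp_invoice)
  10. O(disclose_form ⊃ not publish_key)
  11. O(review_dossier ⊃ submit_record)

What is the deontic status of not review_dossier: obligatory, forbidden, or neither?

Obligatory

By case analysis on not audit_patent: premise 9 gives O(not audit_patent ⊃ not timestamp_invoice) and premise 7 gives O(audit_patent ⊃ not timestamp_invoice), so O(not timestamp_invoice) either way.
The contrapositive of premise 6 (O(not publish_key ⊃ timestamp_invoice)) is O(not timestamp_invoice ⊃ publish_key), and O(not timestamp_invoice) is already established, so O(publish_key).
Premise 10, O(disclose_form ⊃ not publish_key), contraposes to O(publish_key ⊃ not disclose_form); with O(publish_key) we get O(not disclose_form).
Applying K to premise 1 (O(not disclose_form ⊃ certify_budget)) and O(not disclose_form) yields O(certify_budget).
Premise 2 is O(record_evidence ⊃ not certify_budget); contrapositively O(certify_budget ⊃ not record_evidence). Since O(certify_budget) holds, K gives O(not record_evidence).
Premise 3 is O(review_dossier ⊃ record_evidence); contrapositively O(not record_evidence ⊃ not review_dossier). Since O(not record_evidence) holds, K gives O(not review_dossier).
Premises 4, 5, 8, 11 do not contribute to this derivation.
Hence not review_dossier is obligatory.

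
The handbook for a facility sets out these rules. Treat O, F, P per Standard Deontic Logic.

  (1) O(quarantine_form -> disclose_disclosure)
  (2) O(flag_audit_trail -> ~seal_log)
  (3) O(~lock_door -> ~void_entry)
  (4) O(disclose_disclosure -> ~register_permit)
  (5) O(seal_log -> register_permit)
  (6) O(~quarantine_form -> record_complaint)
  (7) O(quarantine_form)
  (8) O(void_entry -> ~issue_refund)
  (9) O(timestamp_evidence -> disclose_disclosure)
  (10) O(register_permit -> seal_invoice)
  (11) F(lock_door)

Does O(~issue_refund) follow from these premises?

Premise 8 is O(void_entry -> ~issue_refund), but O(void_entry) is not derivable from the premises, so it does not yield O(~issue_refund).
No other premise forces O(~issue_refund). An ideal world satisfying every premise can still have ~issue_refund false, so O(~issue_refund) is not derivable.

No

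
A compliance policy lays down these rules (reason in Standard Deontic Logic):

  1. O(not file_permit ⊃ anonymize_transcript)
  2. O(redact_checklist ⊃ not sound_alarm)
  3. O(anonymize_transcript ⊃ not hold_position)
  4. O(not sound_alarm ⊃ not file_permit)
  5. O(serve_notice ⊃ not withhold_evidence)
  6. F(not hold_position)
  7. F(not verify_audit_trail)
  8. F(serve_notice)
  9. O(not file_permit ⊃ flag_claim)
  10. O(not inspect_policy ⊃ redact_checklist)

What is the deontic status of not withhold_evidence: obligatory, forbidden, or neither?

Premise 5 is O(serve_notice ⊃ not withhold_evidence), but O(serve_notice) is not derivable from the premises, so it does not yield O(not withhold_evidence).
No premise or chain of K-axiom applications forces O(not withhold_evidence), and none forces O(withhold_evidence). So not withhold_evidence is neither obligatory nor forbidden under these norms.

Neither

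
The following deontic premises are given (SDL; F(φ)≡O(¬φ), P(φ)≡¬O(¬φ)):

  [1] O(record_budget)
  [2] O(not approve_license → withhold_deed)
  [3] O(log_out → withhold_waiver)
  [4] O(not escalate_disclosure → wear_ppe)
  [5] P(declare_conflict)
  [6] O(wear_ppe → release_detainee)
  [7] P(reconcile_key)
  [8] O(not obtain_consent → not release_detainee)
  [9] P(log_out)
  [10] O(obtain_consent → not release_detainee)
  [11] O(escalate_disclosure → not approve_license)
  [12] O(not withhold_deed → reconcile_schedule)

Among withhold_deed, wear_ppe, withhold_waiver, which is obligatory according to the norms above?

By case analysis on not obtain_consent: premise 8 gives O(not obtain_consent → not release_detainee) and premise 10 gives O(obtain_consent → not release_detainee), so O(not release_detainee) either way.
Premise 6 is O(wear_ppe → release_detainee); contrapositively O(not release_detainee → not wear_ppe). Since O(not release_detainee) holds, K gives O(not wear_ppe).
Premise 4, O(not escalate_disclosure → wear_ppe), contraposes to O(not wear_ppe → escalate_disclosure); with O(not wear_ppe) we get O(escalate_disclosure).
With premise 11, O(escalate_disclosure → not approve_license), the K-axiom yields O(not approve_license).
Premise 2 is O(not approve_license → withhold_deed); since O(not approve_license), deontic closure gives O(withhold_deed).
So O(withhold_deed) holds — withhold_deed is obligatory. None of the other listed options is made obligatory by any chain of premises.

withhold_deed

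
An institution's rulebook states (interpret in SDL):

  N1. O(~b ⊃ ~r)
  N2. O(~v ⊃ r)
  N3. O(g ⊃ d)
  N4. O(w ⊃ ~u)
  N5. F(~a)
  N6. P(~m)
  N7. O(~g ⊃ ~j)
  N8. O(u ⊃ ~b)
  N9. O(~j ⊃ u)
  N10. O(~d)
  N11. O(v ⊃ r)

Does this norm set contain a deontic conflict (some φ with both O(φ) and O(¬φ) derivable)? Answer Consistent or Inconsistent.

Premises 11 and 2 are O(v ⊃ r) and O(~v ⊃ r); every ideal world satisfies v or ~v, so in either case r holds — hence O(r).
The contrapositive of premise 1 (O(~b ⊃ ~r)) is O(r ⊃ b), and O(r) is already established, so O(b).
Premise 8, O(u ⊃ ~b), contraposes to O(b ⊃ ~u); with O(b) we get O(~u).
Premise 9, O(~j ⊃ u), contraposes to O(~u ⊃ j); with O(~u) we get O(j).
The contrapositive of premise 7 (O(~g ⊃ ~j)) is O(j ⊃ g), and O(j) is already established, so O(g).
Premise 3 is O(g ⊃ d); since O(g), deontic closure gives O(d).
But premise 10 directly asserts O(~d).
We now have both O(d) and O(~d) — d is simultaneously obligatory and forbidden, violating the D-axiom.

Inconsistent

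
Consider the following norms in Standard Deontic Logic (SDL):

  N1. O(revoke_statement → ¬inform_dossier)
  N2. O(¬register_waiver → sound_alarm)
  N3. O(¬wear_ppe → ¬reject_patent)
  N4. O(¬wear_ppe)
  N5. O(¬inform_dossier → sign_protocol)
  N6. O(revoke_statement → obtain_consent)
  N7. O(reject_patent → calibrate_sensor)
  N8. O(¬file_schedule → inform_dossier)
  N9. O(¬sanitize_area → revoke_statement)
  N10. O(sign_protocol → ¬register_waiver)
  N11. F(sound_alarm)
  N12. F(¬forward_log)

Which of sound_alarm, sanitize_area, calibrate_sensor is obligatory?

sanitize_area

Premise 11, F(sound_alarm), is equivalent to O(¬sound_alarm).
Premise 2 is O(¬register_waiver → sound_alarm); contrapositively O(¬sound_alarm → register_waiver). Since O(¬sound_alarm) holds, K gives O(register_waiver).
The contrapositive of premise 10 (O(sign_protocol → ¬register_waiver)) is O(register_waiver → ¬sign_protocol), and O(register_waiver) is already established, so O(¬sign_protocol).
Premise 5 is O(¬inform_dossier → sign_protocol); contrapositively O(¬sign_protocol → inform_dossier). Since O(¬sign_protocol) holds, K gives O(inform_dossier).
Premise 1, O(revoke_statement → ¬inform_dossier), contraposes to O(inform_dossier → ¬revoke_statement); with O(inform_dossier) we get O(¬revoke_statement).
Premise 9, O(¬sanitize_area → revoke_statement), contraposes to O(¬revoke_statement → sanitize_area); with O(¬revoke_statement) we get O(sanitize_area).
So O(sanitize_area) holds — sanitize_area is obligatory. None of the other listed options is made obligatory by any chain of premises.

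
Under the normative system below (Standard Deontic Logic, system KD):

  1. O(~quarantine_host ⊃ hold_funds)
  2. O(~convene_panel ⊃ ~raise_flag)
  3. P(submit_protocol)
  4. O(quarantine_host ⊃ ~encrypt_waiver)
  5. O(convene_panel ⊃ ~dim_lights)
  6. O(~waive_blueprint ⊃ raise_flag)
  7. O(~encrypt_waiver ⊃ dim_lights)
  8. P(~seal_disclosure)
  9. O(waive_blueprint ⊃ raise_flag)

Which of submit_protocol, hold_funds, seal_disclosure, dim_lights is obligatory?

hold_funds

Premises 6 and 9 are O(~waive_blueprint ⊃ raise_flag) and O(waive_blueprint ⊃ raise_flag); every ideal world satisfies ~waive_blueprint or waive_blueprint, so in either case raise_flag holds — hence O(raise_flag).
Premise 2, O(~convene_panel ⊃ ~raise_flag), contraposes to O(raise_flag ⊃ convene_panel); with O(raise_flag) we get O(convene_panel).
Applying K to premise 5 (O(convene_panel ⊃ ~dim_lights)) and O(convene_panel) yields O(~dim_lights).
Premise 7 is O(~encrypt_waiver ⊃ dim_lights); contrapositively O(~dim_lights ⊃ encrypt_waiver). Since O(~dim_lights) holds, K gives O(encrypt_waiver).
The contrapositive of premise 4 (O(quarantine_host ⊃ ~encrypt_waiver)) is O(encrypt_waiver ⊃ ~quarantine_host), and O(encrypt_waiver) is already established, so O(~quarantine_host).
Premise 1 is O(~quarantine_host ⊃ hold_funds); since O(~quarantine_host), deontic closure gives O(hold_funds).
So O(hold_funds) holds — hold_funds is obligatory. None of the other listed options is made obligatory by any chain of premises.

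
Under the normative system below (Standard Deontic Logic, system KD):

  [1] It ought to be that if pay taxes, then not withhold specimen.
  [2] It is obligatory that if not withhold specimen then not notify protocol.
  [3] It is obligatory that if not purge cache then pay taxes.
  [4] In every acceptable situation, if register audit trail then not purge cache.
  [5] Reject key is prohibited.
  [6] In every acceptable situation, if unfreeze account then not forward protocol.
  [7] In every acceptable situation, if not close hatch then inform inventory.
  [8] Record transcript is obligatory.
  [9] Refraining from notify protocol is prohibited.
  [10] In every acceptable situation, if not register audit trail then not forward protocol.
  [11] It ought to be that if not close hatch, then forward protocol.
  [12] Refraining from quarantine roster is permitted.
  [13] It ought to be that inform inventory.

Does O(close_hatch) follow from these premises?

Yes

Premise 9, F(¬notify_protocol), is equivalent to O(notify_protocol).
The contrapositive of premise 2 (O(¬withhold_specimen → ¬notify_protocol)) is O(notify_protocol → withhold_specimen), and O(notify_protocol) is already established, so O(withhold_specimen).
Premise 1 is O(pay_taxes → ¬withhold_specimen); contrapositively O(withhold_specimen → ¬pay_taxes). Since O(withhold_specimen) holds, K gives O(¬pay_taxes).
The contrapositive of premise 3 (O(¬purge_cache → pay_taxes)) is O(¬pay_taxes → purge_cache), and O(¬pay_taxes) is already established, so O(purge_cache).
The contrapositive of premise 4 (O(register_audit_trail → ¬purge_cache)) is O(purge_cache → ¬register_audit_trail), and O(purge_cache) is already established, so O(¬register_audit_trail).
With premise 10, O(¬register_audit_trail → ¬forward_protocol), the K-axiom yields O(¬forward_protocol).
Premise 11, O(¬close_hatch → forward_protocol), contraposes to O(¬forward_protocol → close_hatch); with O(¬forward_protocol) we get O(close_hatch).
Premises 5, 6, 7, 8, 12, 13 do not contribute to this derivation.
So O(close_hatch) follows.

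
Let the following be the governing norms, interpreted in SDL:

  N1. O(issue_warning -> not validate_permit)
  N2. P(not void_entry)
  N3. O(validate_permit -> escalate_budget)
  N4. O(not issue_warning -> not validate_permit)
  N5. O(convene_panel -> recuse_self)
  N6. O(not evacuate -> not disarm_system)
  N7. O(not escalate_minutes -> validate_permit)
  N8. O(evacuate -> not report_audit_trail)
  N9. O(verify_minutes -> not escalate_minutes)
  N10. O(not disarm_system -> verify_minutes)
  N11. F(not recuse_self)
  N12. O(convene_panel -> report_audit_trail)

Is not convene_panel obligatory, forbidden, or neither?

By case analysis on not issue_warning: premise 4 gives O(not issue_warning -> not validate_permit) and premise 1 gives O(issue_warning -> not validate_permit), so O(not validate_permit) either way.
Premise 7 is O(not escalate_minutes -> validate_permit); contrapositively O(not validate_permit -> escalate_minutes). Since O(not validate_permit) holds, K gives O(escalate_minutes).
Premise 9, O(verify_minutes -> not escalate_minutes), contraposes to O(escalate_minutes -> not verify_minutes); with O(escalate_minutes) we get O(not verify_minutes).
Premise 10 is O(not disarm_system -> verify_minutes); contrapositively O(not verify_minutes -> disarm_system). Since O(not verify_minutes) holds, K gives O(disarm_system).
Premise 6 is O(not evacuate -> not disarm_system); contrapositively O(disarm_system -> evacuate). Since O(disarm_system) holds, K gives O(evacuate).
Premise 8 is O(evacuate -> not report_audit_trail); since O(evacuate), deontic closure gives O(not report_audit_trail).
Premise 12, O(convene_panel -> report_audit_trail), contraposes to O(not report_audit_trail -> not convene_panel); with O(not report_audit_trail) we get O(not convene_panel).
Premises 2, 3, 5, 11 do not contribute to this derivation.
Hence not convene_panel is obligatory.

Obligatory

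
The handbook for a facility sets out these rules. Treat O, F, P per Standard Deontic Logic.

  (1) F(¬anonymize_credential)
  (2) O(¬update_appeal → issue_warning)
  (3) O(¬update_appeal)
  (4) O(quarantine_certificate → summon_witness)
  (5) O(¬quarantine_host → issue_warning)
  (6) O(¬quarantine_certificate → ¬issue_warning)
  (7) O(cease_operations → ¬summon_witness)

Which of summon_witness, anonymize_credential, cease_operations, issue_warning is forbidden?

Premise 3 gives O(¬update_appeal).
From O(¬update_appeal) and premise 2, O(¬update_appeal → issue_warning), we obtain O(issue_warning).
Premise 6, O(¬quarantine_certificate → ¬issue_warning), contraposes to O(issue_warning → quarantine_certificate); with O(issue_warning) we get O(quarantine_certificate).
With premise 4, O(quarantine_certificate → summon_witness), the K-axiom yields O(summon_witness).
The contrapositive of premise 7 (O(cease_operations → ¬summon_witness)) is O(summon_witness → ¬cease_operations), and O(summon_witness) is already established, so O(¬cease_operations).
So O(¬cease_operations) holds, i.e. cease_operations is forbidden. None of the other listed options is forbidden under the premises.

cease_operations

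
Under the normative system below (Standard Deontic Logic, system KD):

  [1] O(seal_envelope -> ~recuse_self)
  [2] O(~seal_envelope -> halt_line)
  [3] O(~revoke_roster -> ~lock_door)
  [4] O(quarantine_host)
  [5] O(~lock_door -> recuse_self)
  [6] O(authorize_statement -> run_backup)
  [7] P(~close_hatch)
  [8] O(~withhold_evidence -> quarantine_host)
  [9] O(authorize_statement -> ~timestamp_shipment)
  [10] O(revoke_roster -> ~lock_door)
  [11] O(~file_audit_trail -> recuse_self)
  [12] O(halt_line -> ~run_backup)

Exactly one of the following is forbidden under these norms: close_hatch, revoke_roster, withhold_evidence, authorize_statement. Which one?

authorize_statement

Premises 10 and 3 cover both cases: O(revoke_roster -> ~lock_door) and O(~revoke_roster -> ~lock_door). Since revoke_roster ∨ ~revoke_roster is a tautology, O(~lock_door) follows.
With premise 5, O(~lock_door -> recuse_self), the K-axiom yields O(recuse_self).
The contrapositive of premise 1 (O(seal_envelope -> ~recuse_self)) is O(recuse_self -> ~seal_envelope), and O(recuse_self) is already established, so O(~seal_envelope).
From O(~seal_envelope) and premise 2, O(~seal_envelope -> halt_line), we obtain O(halt_line).
Applying K to premise 12 (O(halt_line -> ~run_backup)) and O(halt_line) yields O(~run_backup).
The contrapositive of premise 6 (O(authorize_statement -> run_backup)) is O(~run_backup -> ~authorize_statement), and O(~run_backup) is already established, so O(~authorize_statement).
So O(~authorize_statement) holds, i.e. authorize_statement is forbidden. None of the other listed options is forbidden under the premises.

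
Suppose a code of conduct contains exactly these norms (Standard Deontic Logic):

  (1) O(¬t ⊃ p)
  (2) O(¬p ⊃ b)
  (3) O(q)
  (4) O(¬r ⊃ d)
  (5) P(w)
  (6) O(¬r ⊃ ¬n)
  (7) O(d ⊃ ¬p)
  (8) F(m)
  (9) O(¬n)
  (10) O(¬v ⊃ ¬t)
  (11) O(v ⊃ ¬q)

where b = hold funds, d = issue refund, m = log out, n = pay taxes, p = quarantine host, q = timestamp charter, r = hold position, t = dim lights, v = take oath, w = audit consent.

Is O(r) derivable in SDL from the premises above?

Premise 3 states O(q) outright.
Premise 11, O(v ⊃ ¬q), contraposes to O(q ⊃ ¬v); with O(q) we get O(¬v).
With premise 10, O(¬v ⊃ ¬t), the K-axiom yields O(¬t).
Applying K to premise 1 (O(¬t ⊃ p)) and O(¬t) yields O(p).
Premise 7, O(d ⊃ ¬p), contraposes to O(p ⊃ ¬d); with O(p) we get O(¬d).
The contrapositive of premise 4 (O(¬r ⊃ d)) is O(¬d ⊃ r), and O(¬d) is already established, so O(r).
Premises 2, 5, 6, 8, 9 do not contribute to this derivation.
So O(r) follows.

Yes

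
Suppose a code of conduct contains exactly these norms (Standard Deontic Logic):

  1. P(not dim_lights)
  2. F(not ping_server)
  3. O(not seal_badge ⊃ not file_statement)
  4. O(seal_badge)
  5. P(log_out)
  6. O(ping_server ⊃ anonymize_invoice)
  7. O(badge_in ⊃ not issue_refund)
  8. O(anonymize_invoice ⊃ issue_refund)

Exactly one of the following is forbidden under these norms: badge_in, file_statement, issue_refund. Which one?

badge_in

Premise 2, F(not ping_server), is equivalent to O(ping_server).
Premise 6 is O(ping_server ⊃ anonymize_invoice); since O(ping_server), deontic closure gives O(anonymize_invoice).
Applying K to premise 8 (O(anonymize_invoice ⊃ issue_refund)) and O(anonymize_invoice) yields O(issue_refund).
The contrapositive of premise 7 (O(badge_in ⊃ not issue_refund)) is O(issue_refund ⊃ not badge_in), and O(issue_refund) is already established, so O(not badge_in).
So O(not badge_in) holds, i.e. badge_in is forbidden. None of the other listed options is forbidden under the premises.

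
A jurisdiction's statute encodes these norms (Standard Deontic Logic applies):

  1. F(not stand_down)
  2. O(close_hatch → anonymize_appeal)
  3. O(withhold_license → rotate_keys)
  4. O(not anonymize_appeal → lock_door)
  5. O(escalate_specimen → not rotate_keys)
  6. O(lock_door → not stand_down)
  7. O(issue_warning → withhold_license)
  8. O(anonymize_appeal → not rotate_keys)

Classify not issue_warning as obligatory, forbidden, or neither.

Premise 1 is F(not stand_down), i.e. O(stand_down).
Premise 6, O(lock_door → not stand_down), contraposes to O(stand_down → not lock_door); with O(stand_down) we get O(not lock_door).
The contrapositive of premise 4 (O(not anonymize_appeal → lock_door)) is O(not lock_door → anonymize_appeal), and O(not lock_door) is already established, so O(anonymize_appeal).
With premise 8, O(anonymize_appeal → not rotate_keys), the K-axiom yields O(not rotate_keys).
Premise 3, O(withhold_license → rotate_keys), contraposes to O(not rotate_keys → not withhold_license); with O(not rotate_keys) we get O(not withhold_license).
Premise 7 is O(issue_warning → withhold_license); contrapositively O(not withhold_license → not issue_warning). Since O(not withhold_license) holds, K gives O(not issue_warning).
Premises 2, 5 do not contribute to this derivation.
Hence not issue_warning is obligatory.

Obligatory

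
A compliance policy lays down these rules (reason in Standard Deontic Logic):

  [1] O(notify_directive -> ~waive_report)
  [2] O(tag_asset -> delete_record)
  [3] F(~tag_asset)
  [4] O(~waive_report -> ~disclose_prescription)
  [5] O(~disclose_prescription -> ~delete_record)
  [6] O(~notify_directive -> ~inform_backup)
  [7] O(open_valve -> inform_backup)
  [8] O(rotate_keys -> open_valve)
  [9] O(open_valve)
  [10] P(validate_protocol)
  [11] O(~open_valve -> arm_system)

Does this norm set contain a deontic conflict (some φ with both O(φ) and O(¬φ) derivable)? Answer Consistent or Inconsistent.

Premise 9 states O(open_valve) outright.
From O(open_valve) and premise 7, O(open_valve -> inform_backup), we obtain O(inform_backup).
Premise 6 is O(~notify_directive -> ~inform_backup); contrapositively O(inform_backup -> notify_directive). Since O(inform_backup) holds, K gives O(notify_directive).
Applying K to premise 1 (O(notify_directive -> ~waive_report)) and O(notify_directive) yields O(~waive_report).
Applying K to premise 4 (O(~waive_report -> ~disclose_prescription)) and O(~waive_report) yields O(~disclose_prescription).
Applying K to premise 5 (O(~disclose_prescription -> ~delete_record)) and O(~disclose_prescription) yields O(~delete_record).
Premise 2 is O(tag_asset -> delete_record); contrapositively O(~delete_record -> ~tag_asset). Since O(~delete_record) holds, K gives O(~tag_asset).
However, F(~tag_asset) at premise 3 amounts to O(tag_asset).
We now have both O(~tag_asset) and O(tag_asset) — tag_asset is simultaneously obligatory and forbidden, violating the D-axiom.

Inconsistent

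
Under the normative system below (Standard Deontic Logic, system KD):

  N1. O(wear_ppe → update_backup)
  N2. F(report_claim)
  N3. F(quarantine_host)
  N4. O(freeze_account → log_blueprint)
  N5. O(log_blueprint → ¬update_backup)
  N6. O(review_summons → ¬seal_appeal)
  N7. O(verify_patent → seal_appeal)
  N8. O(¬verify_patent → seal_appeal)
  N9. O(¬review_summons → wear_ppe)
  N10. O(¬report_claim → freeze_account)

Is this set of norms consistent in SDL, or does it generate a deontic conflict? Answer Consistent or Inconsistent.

By case analysis on verify_patent: premise 7 gives O(verify_patent → seal_appeal) and premise 8 gives O(¬verify_patent → seal_appeal), so O(seal_appeal) either way.
The contrapositive of premise 6 (O(review_summons → ¬seal_appeal)) is O(seal_appeal → ¬review_summons), and O(seal_appeal) is already established, so O(¬review_summons).
Premise 9 is O(¬review_summons → wear_ppe); since O(¬review_summons), deontic closure gives O(wear_ppe).
Premise 1 is O(wear_ppe → update_backup); since O(wear_ppe), deontic closure gives O(update_backup).
The contrapositive of premise 5 (O(log_blueprint → ¬update_backup)) is O(update_backup → ¬log_blueprint), and O(update_backup) is already established, so O(¬log_blueprint).
Premise 4, O(freeze_account → log_blueprint), contraposes to O(¬log_blueprint → ¬freeze_account); with O(¬log_blueprint) we get O(¬freeze_account).
Premise 10, O(¬report_claim → freeze_account), contraposes to O(¬freeze_account → report_claim); with O(¬freeze_account) we get O(report_claim).
But premise 2, F(report_claim), means O(¬report_claim).
We now have both O(report_claim) and O(¬report_claim) — report_claim is simultaneously obligatory and forbidden, violating the D-axiom.

Inconsistent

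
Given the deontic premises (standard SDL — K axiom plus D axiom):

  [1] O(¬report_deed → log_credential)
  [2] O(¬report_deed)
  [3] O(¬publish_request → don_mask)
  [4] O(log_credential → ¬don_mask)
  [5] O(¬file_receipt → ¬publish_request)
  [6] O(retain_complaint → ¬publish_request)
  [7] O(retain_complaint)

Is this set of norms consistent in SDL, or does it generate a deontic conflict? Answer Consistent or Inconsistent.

From premise 7 we have O(retain_complaint).
With premise 6, O(retain_complaint → ¬publish_request), the K-axiom yields O(¬publish_request).
Applying K to premise 3 (O(¬publish_request → don_mask)) and O(¬publish_request) yields O(don_mask).
Premise 4 is O(log_credential → ¬don_mask); contrapositively O(don_mask → ¬log_credential). Since O(don_mask) holds, K gives O(¬log_credential).
The contrapositive of premise 1 (O(¬report_deed → log_credential)) is O(¬log_credential → report_deed), and O(¬log_credential) is already established, so O(report_deed).
But premise 2 directly asserts O(¬report_deed).
We now have both O(report_deed) and O(¬report_deed) — report_deed is simultaneously obligatory and forbidden, violating the D-axiom.

Inconsistent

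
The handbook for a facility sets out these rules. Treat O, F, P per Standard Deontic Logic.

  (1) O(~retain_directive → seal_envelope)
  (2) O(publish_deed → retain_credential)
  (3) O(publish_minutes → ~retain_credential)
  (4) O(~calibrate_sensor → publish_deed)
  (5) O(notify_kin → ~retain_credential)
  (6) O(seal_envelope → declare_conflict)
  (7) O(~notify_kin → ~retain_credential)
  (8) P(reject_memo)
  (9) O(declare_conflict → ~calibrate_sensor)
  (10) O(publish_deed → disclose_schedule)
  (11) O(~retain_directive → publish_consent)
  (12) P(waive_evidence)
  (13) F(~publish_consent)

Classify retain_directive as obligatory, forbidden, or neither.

Obligatory

By case analysis on ~notify_kin: premise 7 gives O(~notify_kin → ~retain_credential) and premise 5 gives O(notify_kin → ~retain_credential), so O(~retain_credential) either way.
Premise 2 is O(publish_deed → retain_credential); contrapositively O(~retain_credential → ~publish_deed). Since O(~retain_credential) holds, K gives O(~publish_deed).
The contrapositive of premise 4 (O(~calibrate_sensor → publish_deed)) is O(~publish_deed → calibrate_sensor), and O(~publish_deed) is already established, so O(calibrate_sensor).
The contrapositive of premise 9 (O(declare_conflict → ~calibrate_sensor)) is O(calibrate_sensor → ~declare_conflict), and O(calibrate_sensor) is already established, so O(~declare_conflict).
Premise 6 is O(seal_envelope → declare_conflict); contrapositively O(~declare_conflict → ~seal_envelope). Since O(~declare_conflict) holds, K gives O(~seal_envelope).
Premise 1, O(~retain_directive → seal_envelope), contraposes to O(~seal_envelope → retain_directive); with O(~seal_envelope) we get O(retain_directive).
Premises 3, 8, 10, 11, 12, 13 do not contribute to this derivation.
Hence retain_directive is obligatory.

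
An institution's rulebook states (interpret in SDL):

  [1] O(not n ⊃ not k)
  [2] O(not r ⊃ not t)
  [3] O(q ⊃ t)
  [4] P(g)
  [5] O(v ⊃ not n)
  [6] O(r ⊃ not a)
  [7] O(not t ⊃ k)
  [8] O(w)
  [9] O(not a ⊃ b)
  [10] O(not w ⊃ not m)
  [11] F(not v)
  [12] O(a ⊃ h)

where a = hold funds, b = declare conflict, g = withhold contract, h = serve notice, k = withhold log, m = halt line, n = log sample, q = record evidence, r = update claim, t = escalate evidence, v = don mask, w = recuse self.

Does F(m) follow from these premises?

No

Premise 10 is O(not w ⊃ not m), but O(not w) is not derivable from the premises, so it does not yield O(not m).
No other premise forces O(not m). An ideal world satisfying every premise can still have m true, so F(m) is not derivable.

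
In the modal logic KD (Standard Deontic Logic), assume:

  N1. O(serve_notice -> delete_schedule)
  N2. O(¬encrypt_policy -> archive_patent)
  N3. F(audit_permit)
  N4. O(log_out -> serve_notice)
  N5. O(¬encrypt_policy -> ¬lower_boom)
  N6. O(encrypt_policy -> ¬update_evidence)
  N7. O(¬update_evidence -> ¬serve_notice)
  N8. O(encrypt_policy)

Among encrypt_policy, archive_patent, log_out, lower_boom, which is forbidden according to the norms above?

From premise 8 we have O(encrypt_policy).
With premise 6, O(encrypt_policy -> ¬update_evidence), the K-axiom yields O(¬update_evidence).
Applying K to premise 7 (O(¬update_evidence -> ¬serve_notice)) and O(¬update_evidence) yields O(¬serve_notice).
Premise 4, O(log_out -> serve_notice), contraposes to O(¬serve_notice -> ¬log_out); with O(¬serve_notice) we get O(¬log_out).
So O(¬log_out) holds, i.e. log_out is forbidden. None of the other listed options is forbidden under the premises.

log_out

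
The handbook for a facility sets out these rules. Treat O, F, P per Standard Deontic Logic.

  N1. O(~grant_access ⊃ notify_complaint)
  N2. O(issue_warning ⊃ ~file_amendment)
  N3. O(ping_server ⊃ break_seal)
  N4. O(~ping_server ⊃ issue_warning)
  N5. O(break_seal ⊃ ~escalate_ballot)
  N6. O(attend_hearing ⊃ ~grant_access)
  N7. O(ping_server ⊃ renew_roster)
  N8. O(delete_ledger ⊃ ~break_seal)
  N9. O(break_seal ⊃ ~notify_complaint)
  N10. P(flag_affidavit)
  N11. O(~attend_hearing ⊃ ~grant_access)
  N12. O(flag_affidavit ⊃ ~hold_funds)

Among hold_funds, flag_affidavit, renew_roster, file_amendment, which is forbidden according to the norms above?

file_amendment

Premises 6 and 11 are O(attend_hearing ⊃ ~grant_access) and O(~attend_hearing ⊃ ~grant_access); every ideal world satisfies attend_hearing or ~attend_hearing, so in either case ~grant_access holds — hence O(~grant_access).
From O(~grant_access) and premise 1, O(~grant_access ⊃ notify_complaint), we obtain O(notify_complaint).
Premise 9 is O(break_seal ⊃ ~notify_complaint); contrapositively O(notify_complaint ⊃ ~break_seal). Since O(notify_complaint) holds, K gives O(~break_seal).
Premise 3, O(ping_server ⊃ break_seal), contraposes to O(~break_seal ⊃ ~ping_server); with O(~break_seal) we get O(~ping_server).
From O(~ping_server) and premise 4, O(~ping_server ⊃ issue_warning), we obtain O(issue_warning).
Applying K to premise 2 (O(issue_warning ⊃ ~file_amendment)) and O(issue_warning) yields O(~file_amendment).
So O(~file_amendment) holds, i.e. file_amendment is forbidden. None of the other listed options is forbidden under the premises.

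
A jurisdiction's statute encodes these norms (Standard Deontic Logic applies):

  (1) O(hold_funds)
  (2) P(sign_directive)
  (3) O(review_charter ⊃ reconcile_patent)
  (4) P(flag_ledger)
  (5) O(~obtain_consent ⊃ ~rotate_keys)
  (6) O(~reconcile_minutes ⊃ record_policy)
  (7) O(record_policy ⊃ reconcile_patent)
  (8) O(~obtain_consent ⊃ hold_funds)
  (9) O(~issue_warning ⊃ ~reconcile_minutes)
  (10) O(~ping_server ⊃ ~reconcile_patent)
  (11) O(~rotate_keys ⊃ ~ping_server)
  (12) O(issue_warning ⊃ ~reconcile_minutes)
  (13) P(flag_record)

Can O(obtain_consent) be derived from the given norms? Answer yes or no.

By case analysis on ~issue_warning: premise 9 gives O(~issue_warning ⊃ ~reconcile_minutes) and premise 12 gives O(issue_warning ⊃ ~reconcile_minutes), so O(~reconcile_minutes) either way.
With premise 6, O(~reconcile_minutes ⊃ record_policy), the K-axiom yields O(record_policy).
Premise 7 is O(record_policy ⊃ reconcile_patent); since O(record_policy), deontic closure gives O(reconcile_patent).
Premise 10, O(~ping_server ⊃ ~reconcile_patent), contraposes to O(reconcile_patent ⊃ ping_server); with O(reconcile_patent) we get O(ping_server).
Premise 11 is O(~rotate_keys ⊃ ~ping_server); contrapositively O(ping_server ⊃ rotate_keys). Since O(ping_server) holds, K gives O(rotate_keys).
Premise 5, O(~obtain_consent ⊃ ~rotate_keys), contraposes to O(rotate_keys ⊃ obtain_consent); with O(rotate_keys) we get O(obtain_consent).
Premises 1, 2, 3, 4, 8, 13 do not contribute to this derivation.
So O(obtain_consent) follows.

Yes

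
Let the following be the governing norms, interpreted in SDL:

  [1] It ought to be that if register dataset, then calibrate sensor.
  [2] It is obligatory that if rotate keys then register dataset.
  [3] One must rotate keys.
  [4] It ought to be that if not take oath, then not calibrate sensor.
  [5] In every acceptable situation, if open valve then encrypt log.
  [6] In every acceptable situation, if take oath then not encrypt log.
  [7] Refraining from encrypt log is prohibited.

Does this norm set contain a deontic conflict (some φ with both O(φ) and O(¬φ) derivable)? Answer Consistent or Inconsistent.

Inconsistent

Premise 7, F(¬encrypt_log), is equivalent to O(encrypt_log).
Premise 6, O(take_oath → ¬encrypt_log), contraposes to O(encrypt_log → ¬take_oath); with O(encrypt_log) we get O(¬take_oath).
Applying K to premise 4 (O(¬take_oath → ¬calibrate_sensor)) and O(¬take_oath) yields O(¬calibrate_sensor).
The contrapositive of premise 1 (O(register_dataset → calibrate_sensor)) is O(¬calibrate_sensor → ¬register_dataset), and O(¬calibrate_sensor) is already established, so O(¬register_dataset).
The contrapositive of premise 2 (O(rotate_keys → register_dataset)) is O(¬register_dataset → ¬rotate_keys), and O(¬register_dataset) is already established, so O(¬rotate_keys).
But premise 3 directly asserts O(rotate_keys).
We now have both O(¬rotate_keys) and O(rotate_keys) — rotate_keys is simultaneously obligatory and forbidden, violating the D-axiom.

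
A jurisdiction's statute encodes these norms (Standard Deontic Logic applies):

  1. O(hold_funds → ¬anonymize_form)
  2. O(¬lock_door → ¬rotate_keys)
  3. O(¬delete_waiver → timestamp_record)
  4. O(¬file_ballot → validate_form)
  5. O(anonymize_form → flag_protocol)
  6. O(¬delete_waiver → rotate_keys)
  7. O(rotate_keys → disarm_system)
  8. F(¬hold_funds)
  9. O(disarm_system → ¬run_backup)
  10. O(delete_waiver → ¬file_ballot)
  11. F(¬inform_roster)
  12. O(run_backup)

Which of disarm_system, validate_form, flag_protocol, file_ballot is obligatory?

From premise 12 we have O(run_backup).
Premise 9, O(disarm_system → ¬run_backup), contraposes to O(run_backup → ¬disarm_system); with O(run_backup) we get O(¬disarm_system).
The contrapositive of premise 7 (O(rotate_keys → disarm_system)) is O(¬disarm_system → ¬rotate_keys), and O(¬disarm_system) is already established, so O(¬rotate_keys).
Premise 6 is O(¬delete_waiver → rotate_keys); contrapositively O(¬rotate_keys → delete_waiver). Since O(¬rotate_keys) holds, K gives O(delete_waiver).
From O(delete_waiver) and premise 10, O(delete_waiver → ¬file_ballot), we obtain O(¬file_ballot).
From O(¬file_ballot) and premise 4, O(¬file_ballot → validate_form), we obtain O(validate_form).
So O(validate_form) holds — validate_form is obligatory. None of the other listed options is made obligatory by any chain of premises.

validate_form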